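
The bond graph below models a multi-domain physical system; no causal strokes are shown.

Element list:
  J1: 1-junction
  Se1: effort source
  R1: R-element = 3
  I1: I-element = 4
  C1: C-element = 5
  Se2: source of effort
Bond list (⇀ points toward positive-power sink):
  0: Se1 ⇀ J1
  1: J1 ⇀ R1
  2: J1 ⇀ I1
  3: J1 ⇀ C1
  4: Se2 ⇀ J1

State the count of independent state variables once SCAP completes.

2  (C1, I1 all integral)

b0 →J1  (Se1 fixes effort; stroke away)
b4 →J1  (Se2 fixes effort; stroke away)
b2 →I1  (I1 integral (f out))
b1 →J1  (1-jn J1 has f-setter on 2)
b3 →J1  (common-f at J1 fixed by 2)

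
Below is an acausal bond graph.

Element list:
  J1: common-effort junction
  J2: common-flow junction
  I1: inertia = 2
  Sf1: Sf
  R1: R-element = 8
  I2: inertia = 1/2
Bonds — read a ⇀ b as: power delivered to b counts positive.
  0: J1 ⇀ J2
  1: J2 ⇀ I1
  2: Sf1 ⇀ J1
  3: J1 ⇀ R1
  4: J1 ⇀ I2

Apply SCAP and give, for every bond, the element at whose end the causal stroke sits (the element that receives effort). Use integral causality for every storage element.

β2 →Sf1  (Sf1 fixes flow; stroke at Sf1)
β1 →I1  (I1 integral (f out))
β0 →J2  (common-f at J2 fixed by 1)
β4 →I2  (I2: I, integral causality)
β3 →J1  (J1: last free bond brings effort in)

#0 |J2
#1 |I1
#2 |Sf1
#3 |J1
#4 |I2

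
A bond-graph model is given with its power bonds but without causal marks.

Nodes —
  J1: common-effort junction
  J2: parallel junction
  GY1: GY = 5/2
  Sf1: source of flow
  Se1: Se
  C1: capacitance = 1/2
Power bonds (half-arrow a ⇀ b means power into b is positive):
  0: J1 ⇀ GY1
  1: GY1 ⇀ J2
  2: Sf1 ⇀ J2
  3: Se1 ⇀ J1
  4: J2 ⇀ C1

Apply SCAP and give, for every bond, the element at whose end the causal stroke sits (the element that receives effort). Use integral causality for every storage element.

b0 |GY1
b1 |GY1
b2 |Sf1
b3 |J1
b4 |J2

#2 stroke→Sf1  (Sf1: flow source, stroke at near end)
#3 stroke→J1  (Se1 fixes effort; stroke away)
#0 stroke→GY1  (common-e at J1 fixed by 3)
#1 stroke→GY1  (GY1: gyrator matches bond 0)
#4 stroke→J2  (closing 0-jn rule on J2)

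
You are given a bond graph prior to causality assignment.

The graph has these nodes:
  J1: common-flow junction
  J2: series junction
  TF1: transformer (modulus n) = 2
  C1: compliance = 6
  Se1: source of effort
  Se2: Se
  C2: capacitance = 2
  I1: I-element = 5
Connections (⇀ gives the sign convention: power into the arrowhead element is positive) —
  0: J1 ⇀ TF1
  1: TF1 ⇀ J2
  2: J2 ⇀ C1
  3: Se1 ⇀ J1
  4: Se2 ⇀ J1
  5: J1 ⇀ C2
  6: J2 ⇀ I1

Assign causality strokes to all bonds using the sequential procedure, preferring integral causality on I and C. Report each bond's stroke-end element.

β0 →TF1
β1 →J2
β2 →J2
β3 →J1
β4 →J1
β5 →J1
β6 →I1

#3 |J1  (Se1 (Se) sets effort on bond)
#4 |J1  (source Se2 imposes e)
#2 |J2  (C1: C, integral causality)
#5 |J1  (C2 integral (e out))
#0 |TF1  (only one flow-in slot at J1)
#1 |J2  (TF1: transformer flips bond 0)
#6 |I1  (J2 needs exactly one f-in)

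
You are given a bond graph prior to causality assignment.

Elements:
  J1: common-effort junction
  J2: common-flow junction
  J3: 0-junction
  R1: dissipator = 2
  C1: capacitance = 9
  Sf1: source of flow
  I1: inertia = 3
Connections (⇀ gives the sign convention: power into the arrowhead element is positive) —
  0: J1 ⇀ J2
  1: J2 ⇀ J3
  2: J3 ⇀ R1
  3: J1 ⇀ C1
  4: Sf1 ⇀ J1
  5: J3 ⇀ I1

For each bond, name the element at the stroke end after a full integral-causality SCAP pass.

bond 4 stroke at Sf1  (source Sf1 imposes f)
bond 3 stroke at J1  (C1 outputs effort q/C1)
bond 0 stroke at J2  (J1: bond 3 brought effort, rest push out)
bond 1 stroke at J3  (only one flow-in slot at J2)
bond 2 stroke at R1  (J3 effort already set via bond 1)
bond 5 stroke at I1  (J3 effort already set via bond 1)

bond 0 |J2
bond 1 |J3
bond 2 |R1
bond 3 |J1
bond 4 |Sf1
bond 5 |I1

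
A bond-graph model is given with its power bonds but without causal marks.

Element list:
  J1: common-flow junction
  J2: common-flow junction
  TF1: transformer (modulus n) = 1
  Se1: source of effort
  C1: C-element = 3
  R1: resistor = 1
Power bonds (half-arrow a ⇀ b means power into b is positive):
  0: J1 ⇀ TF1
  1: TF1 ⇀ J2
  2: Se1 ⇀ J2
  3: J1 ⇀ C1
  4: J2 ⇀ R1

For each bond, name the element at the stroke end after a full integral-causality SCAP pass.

#0 stroke at TF1
#1 stroke at J2
#2 stroke at J2
#3 stroke at J1
#4 stroke at R1

b2 stroke at J2  (Se1 fixes effort; stroke away)
b3 stroke at J1  (C1: C, integral causality)
b0 stroke at TF1  (only one flow-in slot at J1)
b1 stroke at J2  (through TF1, causality passes straight; one stroke at TF1)
b4 stroke at R1  (only one flow-in slot at J2)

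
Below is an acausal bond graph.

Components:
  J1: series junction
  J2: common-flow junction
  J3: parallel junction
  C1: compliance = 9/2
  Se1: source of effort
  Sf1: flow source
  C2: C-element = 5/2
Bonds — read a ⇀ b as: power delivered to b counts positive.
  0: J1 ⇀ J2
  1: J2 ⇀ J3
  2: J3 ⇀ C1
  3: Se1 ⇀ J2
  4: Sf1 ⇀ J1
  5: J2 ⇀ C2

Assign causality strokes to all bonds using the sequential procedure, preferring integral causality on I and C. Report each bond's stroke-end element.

#3 →J2  (Se1: effort source, stroke at far end)
#4 →Sf1  (source Sf1 imposes f)
#0 →J1  (J1: bond 4 brought flow, rest push out)
#1 →J2  (common-f at J2 fixed by 0)
#5 →J2  (1-jn J2 has f-setter on 0)
#2 →J3  (only one effort-in slot at J3)

bond 0 stroke→J1
bond 1 stroke→J2
bond 2 stroke→J3
bond 3 stroke→J2
bond 4 stroke→Sf1
bond 5 stroke→J2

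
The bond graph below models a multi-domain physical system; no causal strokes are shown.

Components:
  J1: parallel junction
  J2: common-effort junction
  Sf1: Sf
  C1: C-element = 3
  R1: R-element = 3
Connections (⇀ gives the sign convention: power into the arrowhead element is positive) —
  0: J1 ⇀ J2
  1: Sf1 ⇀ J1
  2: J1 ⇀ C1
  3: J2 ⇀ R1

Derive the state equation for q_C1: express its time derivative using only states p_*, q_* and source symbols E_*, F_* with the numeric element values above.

dq_C1/dt = F_Sf1 - q_C1/9

β1 stroke at Sf1  (Sf1 (Sf) sets flow on bond)
β2 stroke at J1  (C1 integral (e out))
β0 stroke at J2  (J1: bond 2 brought effort, rest push out)
β3 stroke at R1  (J2 effort already set via bond 0)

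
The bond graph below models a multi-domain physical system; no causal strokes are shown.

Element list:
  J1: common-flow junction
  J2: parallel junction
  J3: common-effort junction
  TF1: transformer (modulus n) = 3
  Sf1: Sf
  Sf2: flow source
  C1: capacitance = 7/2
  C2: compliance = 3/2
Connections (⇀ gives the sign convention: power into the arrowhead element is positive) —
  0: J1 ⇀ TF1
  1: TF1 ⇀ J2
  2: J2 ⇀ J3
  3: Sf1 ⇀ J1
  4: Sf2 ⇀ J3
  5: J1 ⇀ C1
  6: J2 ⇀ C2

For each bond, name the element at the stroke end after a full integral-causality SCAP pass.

bond 0 |J1
bond 1 |TF1
bond 2 |J3
bond 3 |Sf1
bond 4 |Sf2
bond 5 |J1
bond 6 |J2

bond 3 stroke at Sf1  (Sf1 fixes flow; stroke at Sf1)
bond 4 stroke at Sf2  (Sf2 fixes flow; stroke at Sf2)
bond 0 stroke at J1  (J1 flow already set via bond 3)
bond 5 stroke at J1  (J1 flow already set via bond 3)
bond 2 stroke at J3  (closing 0-jn rule on J3)
bond 1 stroke at TF1  (TF1: transformer flips bond 0)
bond 6 stroke at J2  (J2 needs exactly one e-in)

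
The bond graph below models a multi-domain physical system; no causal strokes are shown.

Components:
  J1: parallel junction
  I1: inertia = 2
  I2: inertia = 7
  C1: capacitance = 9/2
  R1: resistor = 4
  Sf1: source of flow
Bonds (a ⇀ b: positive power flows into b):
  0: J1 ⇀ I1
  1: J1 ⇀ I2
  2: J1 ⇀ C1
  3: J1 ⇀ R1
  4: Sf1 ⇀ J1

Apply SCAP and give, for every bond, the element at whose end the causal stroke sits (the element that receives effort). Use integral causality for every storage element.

β4 →Sf1  (source Sf1 imposes f)
β0 →I1  (prefer integral on I1)
β1 →I2  (prefer integral on I2)
β2 →J1  (C1 outputs effort q/C1)
β3 →R1  (common-e at J1 fixed by 2)

bond 0 stroke→I1
bond 1 stroke→I2
bond 2 stroke→J1
bond 3 stroke→R1
bond 4 stroke→Sf1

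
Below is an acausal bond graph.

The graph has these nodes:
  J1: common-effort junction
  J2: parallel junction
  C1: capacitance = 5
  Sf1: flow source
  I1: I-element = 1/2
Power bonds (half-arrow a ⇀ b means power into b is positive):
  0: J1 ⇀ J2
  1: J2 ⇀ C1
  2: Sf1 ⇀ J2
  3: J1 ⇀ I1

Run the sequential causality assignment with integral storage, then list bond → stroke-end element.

β2 →Sf1  (source Sf1 imposes f)
β1 →J2  (prefer integral on C1)
β0 →J1  (0-jn J2 has e-setter on 1)
β3 →I1  (common-e at J1 fixed by 0)

bond 0 stroke at J1
bond 1 stroke at J2
bond 2 stroke at Sf1
bond 3 stroke at I1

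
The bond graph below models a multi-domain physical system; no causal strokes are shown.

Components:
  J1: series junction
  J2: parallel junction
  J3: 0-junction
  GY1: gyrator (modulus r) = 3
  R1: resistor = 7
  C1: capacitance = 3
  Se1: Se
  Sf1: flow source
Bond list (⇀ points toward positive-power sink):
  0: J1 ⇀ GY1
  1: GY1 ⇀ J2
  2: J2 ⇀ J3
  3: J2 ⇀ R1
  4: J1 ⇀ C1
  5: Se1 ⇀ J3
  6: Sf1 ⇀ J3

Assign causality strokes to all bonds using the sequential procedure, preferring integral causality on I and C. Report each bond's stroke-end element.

bond 5 stroke at J3  (Se1 (Se) sets effort on bond)
bond 6 stroke at Sf1  (Sf1 (Sf) sets flow on bond)
bond 2 stroke at J2  (J3 effort already set via bond 5)
bond 1 stroke at GY1  (common-e at J2 fixed by 2)
bond 3 stroke at R1  (J2: bond 2 brought effort, rest push out)
bond 0 stroke at GY1  (GY1 both-in/both-out from 1)
bond 4 stroke at J1  (J1 flow already set via bond 0)

β0 stroke→GY1
β1 stroke→GY1
β2 stroke→J2
β3 stroke→R1
β4 stroke→J1
β5 stroke→J3
β6 stroke→Sf1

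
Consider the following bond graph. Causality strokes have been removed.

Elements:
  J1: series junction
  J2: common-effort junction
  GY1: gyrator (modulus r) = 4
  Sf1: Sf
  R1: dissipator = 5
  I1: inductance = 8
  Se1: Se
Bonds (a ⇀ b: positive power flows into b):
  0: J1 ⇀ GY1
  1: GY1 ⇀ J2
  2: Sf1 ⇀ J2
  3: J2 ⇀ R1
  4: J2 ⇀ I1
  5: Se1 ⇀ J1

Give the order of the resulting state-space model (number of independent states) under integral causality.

b2 →Sf1  (Sf1: flow source, stroke at near end)
b5 →J1  (Se1 (Se) sets effort on bond)
b0 →GY1  (only one flow-in slot at J1)
b1 →GY1  (GY GY1: same side as bond 0)
b4 →I1  (prefer integral on I1)
b3 →J2  (J2 needs exactly one e-in)

1  (I1 all integral)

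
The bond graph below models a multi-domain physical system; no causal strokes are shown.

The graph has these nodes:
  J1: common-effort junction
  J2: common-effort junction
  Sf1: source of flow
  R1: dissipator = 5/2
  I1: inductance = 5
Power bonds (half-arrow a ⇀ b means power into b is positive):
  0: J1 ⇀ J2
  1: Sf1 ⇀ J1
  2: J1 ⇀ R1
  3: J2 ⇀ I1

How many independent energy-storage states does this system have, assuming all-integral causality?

bond 1 |Sf1  (Sf1 fixes flow; stroke at Sf1)
bond 3 |I1  (I1 integral (f out))
bond 0 |J2  (closing 0-jn rule on J2)
bond 2 |J1  (J1 needs exactly one e-in)

1  (I1 all integral)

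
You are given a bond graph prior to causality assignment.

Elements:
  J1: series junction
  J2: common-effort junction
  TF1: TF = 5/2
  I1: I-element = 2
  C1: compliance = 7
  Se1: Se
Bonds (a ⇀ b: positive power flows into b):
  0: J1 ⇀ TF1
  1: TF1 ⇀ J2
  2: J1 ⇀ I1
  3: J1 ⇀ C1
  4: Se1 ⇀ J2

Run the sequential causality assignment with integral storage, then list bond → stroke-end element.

β4 →J2  (source Se1 imposes e)
β1 →TF1  (0-jn J2 has e-setter on 4)
β0 →J1  (through TF1, causality passes straight; one stroke at TF1)
β2 →I1  (I1: I, integral causality)
β3 →J1  (common-f at J1 fixed by 2)

b0 stroke at J1
b1 stroke at TF1
b2 stroke at I1
b3 stroke at J1
b4 stroke at J2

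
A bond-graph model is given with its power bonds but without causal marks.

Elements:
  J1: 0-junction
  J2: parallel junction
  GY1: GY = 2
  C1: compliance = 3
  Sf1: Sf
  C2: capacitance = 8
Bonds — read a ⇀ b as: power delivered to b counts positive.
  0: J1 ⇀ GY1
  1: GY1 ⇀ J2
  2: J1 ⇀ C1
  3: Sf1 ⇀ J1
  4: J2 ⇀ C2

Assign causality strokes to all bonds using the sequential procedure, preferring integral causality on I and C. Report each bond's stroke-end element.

#3 →Sf1  (source Sf1 imposes f)
#2 →J1  (prefer integral on C1)
#0 →GY1  (J1: bond 2 brought effort, rest push out)
#1 →GY1  (through GY1, causality inverts; strokes same side of GY1)
#4 →J2  (only one effort-in slot at J2)

b0 →GY1
b1 →GY1
b2 →J1
b3 →Sf1
b4 →J2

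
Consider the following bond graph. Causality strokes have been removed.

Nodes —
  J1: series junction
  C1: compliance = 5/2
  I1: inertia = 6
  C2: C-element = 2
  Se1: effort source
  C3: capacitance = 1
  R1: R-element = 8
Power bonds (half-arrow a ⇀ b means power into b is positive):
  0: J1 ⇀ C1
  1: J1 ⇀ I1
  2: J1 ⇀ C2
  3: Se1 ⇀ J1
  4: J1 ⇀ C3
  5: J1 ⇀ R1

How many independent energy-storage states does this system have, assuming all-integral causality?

4  (C1, C2, C3, I1 all integral)

β3 stroke at J1  (Se1 fixes effort; stroke away)
β0 stroke at J1  (C1 integral (e out))
β1 stroke at I1  (I1: I, integral causality)
β2 stroke at J1  (common-f at J1 fixed by 1)
β4 stroke at J1  (common-f at J1 fixed by 1)
β5 stroke at J1  (J1: bond 1 brought flow, rest push out)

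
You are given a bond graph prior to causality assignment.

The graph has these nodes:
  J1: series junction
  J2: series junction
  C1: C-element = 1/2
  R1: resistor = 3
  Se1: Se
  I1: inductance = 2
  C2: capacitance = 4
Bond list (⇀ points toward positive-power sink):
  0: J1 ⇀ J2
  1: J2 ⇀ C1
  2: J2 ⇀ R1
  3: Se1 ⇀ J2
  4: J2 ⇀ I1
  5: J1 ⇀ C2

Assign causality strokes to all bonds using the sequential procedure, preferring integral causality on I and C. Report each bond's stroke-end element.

b0 |J2
b1 |J2
b2 |J2
b3 |J2
b4 |I1
b5 |J1

β3 stroke→J2  (Se1: effort source, stroke at far end)
β1 stroke→J2  (C1: C, integral causality)
β4 stroke→I1  (I1: I, integral causality)
β0 stroke→J2  (1-jn J2 has f-setter on 4)
β2 stroke→J2  (J2: bond 4 brought flow, rest push out)
β5 stroke→J1  (J1: bond 0 brought flow, rest push out)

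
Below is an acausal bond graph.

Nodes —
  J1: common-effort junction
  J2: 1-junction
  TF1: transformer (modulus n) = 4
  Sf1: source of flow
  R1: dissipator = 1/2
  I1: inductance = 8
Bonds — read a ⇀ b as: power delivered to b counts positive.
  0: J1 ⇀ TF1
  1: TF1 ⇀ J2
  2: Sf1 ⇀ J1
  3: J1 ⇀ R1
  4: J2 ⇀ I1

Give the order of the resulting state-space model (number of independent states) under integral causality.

β2 stroke→Sf1  (source Sf1 imposes f)
β4 stroke→I1  (I1 outputs flow p/I1)
β1 stroke→J2  (common-f at J2 fixed by 4)
β0 stroke→TF1  (through TF1, causality passes straight; one stroke at TF1)
β3 stroke→J1  (J1: last free bond brings effort in)

1  (I1 all integral)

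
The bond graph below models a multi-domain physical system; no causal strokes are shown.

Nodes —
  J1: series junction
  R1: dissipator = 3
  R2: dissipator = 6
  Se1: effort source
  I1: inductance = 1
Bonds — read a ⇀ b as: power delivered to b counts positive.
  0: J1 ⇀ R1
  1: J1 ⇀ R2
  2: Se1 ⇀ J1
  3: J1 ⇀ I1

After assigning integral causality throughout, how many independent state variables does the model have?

1  (I1 all integral)

β2 |J1  (source Se1 imposes e)
β3 |I1  (I1 integral (f out))
β0 |J1  (1-jn J1 has f-setter on 3)
β1 |J1  (1-jn J1 has f-setter on 3)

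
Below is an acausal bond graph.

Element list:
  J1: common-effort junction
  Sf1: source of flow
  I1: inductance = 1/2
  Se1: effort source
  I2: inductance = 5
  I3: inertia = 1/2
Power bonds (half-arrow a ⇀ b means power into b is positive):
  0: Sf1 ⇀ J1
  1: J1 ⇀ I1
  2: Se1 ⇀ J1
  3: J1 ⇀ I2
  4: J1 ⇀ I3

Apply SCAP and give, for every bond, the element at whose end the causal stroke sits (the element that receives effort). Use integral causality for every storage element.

bond 0 |Sf1  (Sf1: flow source, stroke at near end)
bond 2 |J1  (Se1 (Se) sets effort on bond)
bond 1 |I1  (common-e at J1 fixed by 2)
bond 3 |I2  (common-e at J1 fixed by 2)
bond 4 |I3  (common-e at J1 fixed by 2)

β0 stroke at Sf1
β1 stroke at I1
β2 stroke at J1
β3 stroke at I2
β4 stroke at I3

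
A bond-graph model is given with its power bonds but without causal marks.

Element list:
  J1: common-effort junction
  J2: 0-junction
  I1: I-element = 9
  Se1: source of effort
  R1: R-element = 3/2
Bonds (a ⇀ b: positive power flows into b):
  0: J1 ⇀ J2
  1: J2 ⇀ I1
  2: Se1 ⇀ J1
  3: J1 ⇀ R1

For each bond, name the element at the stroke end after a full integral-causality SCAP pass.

b0 stroke→J2
b1 stroke→I1
b2 stroke→J1
b3 stroke→R1

#2 →J1  (Se1 fixes effort; stroke away)
#0 →J2  (J1 effort already set via bond 2)
#3 →R1  (0-jn J1 has e-setter on 2)
#1 →I1  (J2: bond 0 brought effort, rest push out)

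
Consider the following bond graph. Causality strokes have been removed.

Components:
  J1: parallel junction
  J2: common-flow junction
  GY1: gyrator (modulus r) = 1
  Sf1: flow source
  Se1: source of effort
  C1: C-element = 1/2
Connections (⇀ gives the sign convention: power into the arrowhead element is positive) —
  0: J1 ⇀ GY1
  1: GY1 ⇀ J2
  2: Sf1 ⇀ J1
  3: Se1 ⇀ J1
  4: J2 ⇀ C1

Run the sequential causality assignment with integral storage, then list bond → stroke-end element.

#2 stroke→Sf1  (Sf1 (Sf) sets flow on bond)
#3 stroke→J1  (Se1 (Se) sets effort on bond)
#0 stroke→GY1  (common-e at J1 fixed by 3)
#1 stroke→GY1  (GY1 both-in/both-out from 0)
#4 stroke→J2  (common-f at J2 fixed by 1)

bond 0 stroke→GY1
bond 1 stroke→GY1
bond 2 stroke→Sf1
bond 3 stroke→J1
bond 4 stroke→J2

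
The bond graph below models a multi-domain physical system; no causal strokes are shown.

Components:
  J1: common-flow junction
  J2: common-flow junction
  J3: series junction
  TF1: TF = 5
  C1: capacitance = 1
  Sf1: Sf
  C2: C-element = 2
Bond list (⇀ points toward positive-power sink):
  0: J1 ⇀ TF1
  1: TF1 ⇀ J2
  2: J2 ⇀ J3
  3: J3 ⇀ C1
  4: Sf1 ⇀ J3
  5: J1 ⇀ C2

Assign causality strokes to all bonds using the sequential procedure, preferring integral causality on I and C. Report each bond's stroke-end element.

bond 4 →Sf1  (source Sf1 imposes f)
bond 2 →J3  (common-f at J3 fixed by 4)
bond 3 →J3  (common-f at J3 fixed by 4)
bond 1 →J2  (J2 flow already set via bond 2)
bond 0 →TF1  (TF1: transformer flips bond 1)
bond 5 →J1  (common-f at J1 fixed by 0)

b0 stroke at TF1
b1 stroke at J2
b2 stroke at J3
b3 stroke at J3
b4 stroke at Sf1
b5 stroke at J1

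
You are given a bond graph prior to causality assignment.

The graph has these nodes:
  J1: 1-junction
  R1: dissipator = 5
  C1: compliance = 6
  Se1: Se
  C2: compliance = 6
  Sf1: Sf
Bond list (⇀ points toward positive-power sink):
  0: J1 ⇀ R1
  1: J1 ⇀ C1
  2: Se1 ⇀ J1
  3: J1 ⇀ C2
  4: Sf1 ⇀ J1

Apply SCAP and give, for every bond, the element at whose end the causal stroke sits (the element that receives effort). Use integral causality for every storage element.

b2 stroke→J1  (Se1 (Se) sets effort on bond)
b4 stroke→Sf1  (Sf1 (Sf) sets flow on bond)
b0 stroke→J1  (common-f at J1 fixed by 4)
b1 stroke→J1  (1-jn J1 has f-setter on 4)
b3 stroke→J1  (common-f at J1 fixed by 4)

bond 0 →J1
bond 1 →J1
bond 2 →J1
bond 3 →J1
bond 4 →Sf1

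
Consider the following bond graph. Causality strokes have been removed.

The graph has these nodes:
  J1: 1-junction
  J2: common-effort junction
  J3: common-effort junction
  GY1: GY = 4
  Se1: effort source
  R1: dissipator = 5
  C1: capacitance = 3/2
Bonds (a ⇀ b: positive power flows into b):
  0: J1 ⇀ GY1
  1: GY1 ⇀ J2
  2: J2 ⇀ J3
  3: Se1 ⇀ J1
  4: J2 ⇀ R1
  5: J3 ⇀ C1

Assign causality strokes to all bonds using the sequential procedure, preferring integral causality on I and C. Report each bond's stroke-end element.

β3 |J1  (Se1: effort source, stroke at far end)
β0 |GY1  (only one flow-in slot at J1)
β1 |GY1  (GY1 both-in/both-out from 0)
β5 |J3  (prefer integral on C1)
β2 |J2  (0-jn J3 has e-setter on 5)
β4 |R1  (0-jn J2 has e-setter on 2)

b0 |GY1
b1 |GY1
b2 |J2
b3 |J1
b4 |R1
b5 |J3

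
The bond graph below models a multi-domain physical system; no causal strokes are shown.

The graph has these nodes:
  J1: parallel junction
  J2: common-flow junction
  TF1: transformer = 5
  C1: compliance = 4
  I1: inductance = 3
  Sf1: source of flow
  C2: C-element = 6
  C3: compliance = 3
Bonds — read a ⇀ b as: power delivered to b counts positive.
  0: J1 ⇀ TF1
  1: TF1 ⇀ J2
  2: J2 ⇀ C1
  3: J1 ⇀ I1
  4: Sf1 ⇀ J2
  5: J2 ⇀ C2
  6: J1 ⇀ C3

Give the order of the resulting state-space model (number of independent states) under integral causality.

4  (C1, C2, C3, I1 all integral)

#4 |Sf1  (Sf1 (Sf) sets flow on bond)
#1 |J2  (common-f at J2 fixed by 4)
#2 |J2  (J2 flow already set via bond 4)
#5 |J2  (J2: bond 4 brought flow, rest push out)
#0 |TF1  (TF1 one-in-one-out from 1)
#3 |I1  (I1 outputs flow p/I1)
#6 |J1  (J1 needs exactly one e-in)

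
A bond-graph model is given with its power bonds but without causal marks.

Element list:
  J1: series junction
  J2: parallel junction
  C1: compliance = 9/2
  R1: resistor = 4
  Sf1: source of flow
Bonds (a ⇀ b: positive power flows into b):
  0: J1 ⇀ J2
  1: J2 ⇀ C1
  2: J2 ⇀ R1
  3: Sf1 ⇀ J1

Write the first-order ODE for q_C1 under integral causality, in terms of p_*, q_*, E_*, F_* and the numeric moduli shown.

b3 stroke at Sf1  (Sf1 fixes flow; stroke at Sf1)
b0 stroke at J1  (J1: bond 3 brought flow, rest push out)
b1 stroke at J2  (prefer integral on C1)
b2 stroke at R1  (J2 effort already set via bond 1)

dq_C1/dt = F_Sf1 - q_C1/18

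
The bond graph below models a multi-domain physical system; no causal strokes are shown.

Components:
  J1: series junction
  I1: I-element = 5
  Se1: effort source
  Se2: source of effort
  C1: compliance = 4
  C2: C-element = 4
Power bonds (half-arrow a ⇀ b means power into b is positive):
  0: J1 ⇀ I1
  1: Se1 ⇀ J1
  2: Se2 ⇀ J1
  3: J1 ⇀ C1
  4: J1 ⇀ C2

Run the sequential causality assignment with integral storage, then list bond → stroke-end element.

bond 1 stroke→J1  (Se1: effort source, stroke at far end)
bond 2 stroke→J1  (Se2: effort source, stroke at far end)
bond 0 stroke→I1  (prefer integral on I1)
bond 3 stroke→J1  (1-jn J1 has f-setter on 0)
bond 4 stroke→J1  (common-f at J1 fixed by 0)

β0 stroke→I1
β1 stroke→J1
β2 stroke→J1
β3 stroke→J1
β4 stroke→J1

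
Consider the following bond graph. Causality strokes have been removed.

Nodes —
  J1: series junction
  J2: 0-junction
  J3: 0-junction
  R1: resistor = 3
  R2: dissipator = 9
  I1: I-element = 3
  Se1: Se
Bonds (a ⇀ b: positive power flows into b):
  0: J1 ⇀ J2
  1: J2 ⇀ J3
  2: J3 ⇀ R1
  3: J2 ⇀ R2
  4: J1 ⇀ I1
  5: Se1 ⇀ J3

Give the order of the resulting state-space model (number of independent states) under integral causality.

bond 5 stroke at J3  (Se1 fixes effort; stroke away)
bond 1 stroke at J2  (J3: bond 5 brought effort, rest push out)
bond 2 stroke at R1  (common-e at J3 fixed by 5)
bond 0 stroke at J1  (common-e at J2 fixed by 1)
bond 3 stroke at R2  (J2 effort already set via bond 1)
bond 4 stroke at I1  (only one flow-in slot at J1)

1  (I1 all integral)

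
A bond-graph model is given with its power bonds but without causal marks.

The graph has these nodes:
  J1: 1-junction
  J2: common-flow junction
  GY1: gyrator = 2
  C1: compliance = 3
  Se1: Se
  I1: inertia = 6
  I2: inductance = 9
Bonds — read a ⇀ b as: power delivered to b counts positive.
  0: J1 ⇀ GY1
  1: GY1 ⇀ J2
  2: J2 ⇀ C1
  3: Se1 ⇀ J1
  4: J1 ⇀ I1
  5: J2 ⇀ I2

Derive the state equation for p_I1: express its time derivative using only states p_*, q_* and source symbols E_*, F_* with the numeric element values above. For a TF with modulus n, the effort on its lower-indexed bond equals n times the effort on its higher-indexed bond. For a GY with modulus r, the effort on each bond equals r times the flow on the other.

#3 |J1  (Se1 (Se) sets effort on bond)
#2 |J2  (C1 outputs effort q/C1)
#4 |I1  (I1 outputs flow p/I1)
#0 |J1  (J1 flow already set via bond 4)
#1 |J2  (through GY1, causality inverts; strokes same side of GY1)
#5 |I2  (J2 needs exactly one f-in)

dp_I1/dt = E_Se1 - 2*p_I2/9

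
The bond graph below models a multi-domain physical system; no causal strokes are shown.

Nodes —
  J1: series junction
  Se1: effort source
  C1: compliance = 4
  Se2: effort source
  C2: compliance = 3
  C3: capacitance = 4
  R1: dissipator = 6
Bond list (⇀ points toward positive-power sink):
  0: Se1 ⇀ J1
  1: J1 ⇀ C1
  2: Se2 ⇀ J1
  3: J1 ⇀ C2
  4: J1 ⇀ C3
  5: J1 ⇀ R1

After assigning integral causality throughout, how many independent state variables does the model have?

b0 stroke→J1  (Se1 fixes effort; stroke away)
b2 stroke→J1  (Se2: effort source, stroke at far end)
b1 stroke→J1  (prefer integral on C1)
b3 stroke→J1  (C2 outputs effort q/C2)
b4 stroke→J1  (C3 integral (e out))
b5 stroke→R1  (J1 needs exactly one f-in)

3  (C1, C2, C3 all integral)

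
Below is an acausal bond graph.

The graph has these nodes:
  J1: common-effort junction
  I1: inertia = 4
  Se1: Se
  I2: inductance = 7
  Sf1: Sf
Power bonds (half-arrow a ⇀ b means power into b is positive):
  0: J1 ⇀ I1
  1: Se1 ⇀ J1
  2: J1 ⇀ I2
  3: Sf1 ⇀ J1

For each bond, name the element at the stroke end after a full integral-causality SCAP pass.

#1 stroke→J1  (Se1 fixes effort; stroke away)
#3 stroke→Sf1  (Sf1 fixes flow; stroke at Sf1)
#0 stroke→I1  (common-e at J1 fixed by 1)
#2 stroke→I2  (common-e at J1 fixed by 1)

b0 →I1
b1 →J1
b2 →I2
b3 →Sf1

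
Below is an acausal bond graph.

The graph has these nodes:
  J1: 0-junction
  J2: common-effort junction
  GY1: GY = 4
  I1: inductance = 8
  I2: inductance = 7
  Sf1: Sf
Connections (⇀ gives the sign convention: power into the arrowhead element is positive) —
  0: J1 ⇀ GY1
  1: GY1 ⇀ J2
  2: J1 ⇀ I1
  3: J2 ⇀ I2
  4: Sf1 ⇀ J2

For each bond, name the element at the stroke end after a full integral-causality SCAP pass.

b0 →J1
b1 →J2
b2 →I1
b3 →I2
b4 →Sf1

b4 stroke at Sf1  (Sf1 (Sf) sets flow on bond)
b2 stroke at I1  (I1 outputs flow p/I1)
b0 stroke at J1  (only one effort-in slot at J1)
b1 stroke at J2  (GY GY1: same side as bond 0)
b3 stroke at I2  (J2 effort already set via bond 1)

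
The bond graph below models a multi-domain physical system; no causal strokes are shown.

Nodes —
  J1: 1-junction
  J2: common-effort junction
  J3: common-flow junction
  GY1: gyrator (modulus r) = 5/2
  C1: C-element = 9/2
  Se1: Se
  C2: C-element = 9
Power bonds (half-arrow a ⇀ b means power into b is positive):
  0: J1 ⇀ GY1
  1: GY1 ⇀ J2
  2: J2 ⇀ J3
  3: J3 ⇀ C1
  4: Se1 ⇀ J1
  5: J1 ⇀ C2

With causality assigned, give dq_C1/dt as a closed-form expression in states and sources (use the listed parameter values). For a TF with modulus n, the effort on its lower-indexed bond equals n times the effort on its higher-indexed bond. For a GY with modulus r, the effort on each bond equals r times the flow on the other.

dq_C1/dt = 2*E_Se1/5 - 2*q_C2/45

b4 |J1  (source Se1 imposes e)
b3 |J3  (C1 outputs effort q/C1)
b2 |J2  (J3 needs exactly one f-in)
b1 |GY1  (common-e at J2 fixed by 2)
b0 |GY1  (GY GY1: same side as bond 1)
b5 |J1  (1-jn J1 has f-setter on 0)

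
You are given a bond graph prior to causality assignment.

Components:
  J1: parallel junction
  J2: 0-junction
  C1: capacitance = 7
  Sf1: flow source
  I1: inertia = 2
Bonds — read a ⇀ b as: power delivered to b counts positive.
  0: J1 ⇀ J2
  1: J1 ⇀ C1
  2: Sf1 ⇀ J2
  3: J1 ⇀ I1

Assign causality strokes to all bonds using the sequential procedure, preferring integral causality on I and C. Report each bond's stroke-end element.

b2 |Sf1  (Sf1 fixes flow; stroke at Sf1)
b0 |J2  (J2: last free bond brings effort in)
b1 |J1  (C1 outputs effort q/C1)
b3 |I1  (J1: bond 1 brought effort, rest push out)

β0 →J2
β1 →J1
β2 →Sf1
β3 →I1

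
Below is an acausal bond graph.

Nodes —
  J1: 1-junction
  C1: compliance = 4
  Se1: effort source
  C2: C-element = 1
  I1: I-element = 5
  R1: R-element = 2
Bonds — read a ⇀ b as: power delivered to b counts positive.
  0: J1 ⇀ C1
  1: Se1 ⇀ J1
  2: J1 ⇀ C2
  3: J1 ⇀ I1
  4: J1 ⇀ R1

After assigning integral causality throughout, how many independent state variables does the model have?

3  (C1, C2, I1 all integral)

β1 →J1  (Se1 (Se) sets effort on bond)
β0 →J1  (prefer integral on C1)
β2 →J1  (C2 integral (e out))
β3 →I1  (I1: I, integral causality)
β4 →J1  (J1 flow already set via bond 3)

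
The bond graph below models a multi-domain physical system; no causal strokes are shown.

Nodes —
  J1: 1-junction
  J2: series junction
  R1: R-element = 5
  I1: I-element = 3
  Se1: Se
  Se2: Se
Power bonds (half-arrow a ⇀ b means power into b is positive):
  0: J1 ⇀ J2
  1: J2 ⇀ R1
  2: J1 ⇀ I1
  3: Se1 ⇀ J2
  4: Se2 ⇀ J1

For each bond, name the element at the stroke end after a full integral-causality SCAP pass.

b0 |J1
b1 |J2
b2 |I1
b3 |J2
b4 |J1

#3 |J2  (Se1 (Se) sets effort on bond)
#4 |J1  (Se2 (Se) sets effort on bond)
#2 |I1  (prefer integral on I1)
#0 |J1  (1-jn J1 has f-setter on 2)
#1 |J2  (J2: bond 0 brought flow, rest push out)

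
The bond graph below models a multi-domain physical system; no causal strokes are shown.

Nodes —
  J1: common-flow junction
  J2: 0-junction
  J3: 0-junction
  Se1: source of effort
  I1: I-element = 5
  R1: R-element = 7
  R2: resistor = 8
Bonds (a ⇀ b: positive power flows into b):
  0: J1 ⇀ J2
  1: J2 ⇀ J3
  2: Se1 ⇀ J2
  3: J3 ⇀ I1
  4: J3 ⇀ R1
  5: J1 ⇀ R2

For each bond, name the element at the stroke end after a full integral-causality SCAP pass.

β2 stroke→J2  (source Se1 imposes e)
β0 stroke→J1  (common-e at J2 fixed by 2)
β1 stroke→J3  (J2 effort already set via bond 2)
β3 stroke→I1  (common-e at J3 fixed by 1)
β4 stroke→R1  (common-e at J3 fixed by 1)
β5 stroke→R2  (J1 needs exactly one f-in)

#0 |J1
#1 |J3
#2 |J2
#3 |I1
#4 |R1
#5 |R2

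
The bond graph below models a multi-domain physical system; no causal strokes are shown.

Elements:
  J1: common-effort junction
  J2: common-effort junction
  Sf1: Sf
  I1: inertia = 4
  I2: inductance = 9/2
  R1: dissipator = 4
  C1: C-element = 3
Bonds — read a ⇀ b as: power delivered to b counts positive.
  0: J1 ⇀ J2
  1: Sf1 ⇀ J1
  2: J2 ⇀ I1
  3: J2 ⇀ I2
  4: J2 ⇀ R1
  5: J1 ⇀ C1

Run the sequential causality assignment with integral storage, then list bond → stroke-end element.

#1 stroke→Sf1  (Sf1 (Sf) sets flow on bond)
#2 stroke→I1  (I1 outputs flow p/I1)
#3 stroke→I2  (I2 integral (f out))
#5 stroke→J1  (C1 integral (e out))
#0 stroke→J2  (common-e at J1 fixed by 5)
#4 stroke→R1  (J2: bond 0 brought effort, rest push out)

b0 stroke→J2
b1 stroke→Sf1
b2 stroke→I1
b3 stroke→I2
b4 stroke→R1
b5 stroke→J1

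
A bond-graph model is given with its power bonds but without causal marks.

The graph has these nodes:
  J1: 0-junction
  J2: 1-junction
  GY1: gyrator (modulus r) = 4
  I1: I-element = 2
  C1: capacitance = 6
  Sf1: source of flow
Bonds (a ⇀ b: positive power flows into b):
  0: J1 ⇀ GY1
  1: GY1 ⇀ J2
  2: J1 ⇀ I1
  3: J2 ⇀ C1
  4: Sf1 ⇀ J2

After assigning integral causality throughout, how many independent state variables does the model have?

2  (C1, I1 all integral)

#4 stroke→Sf1  (Sf1: flow source, stroke at near end)
#1 stroke→J2  (common-f at J2 fixed by 4)
#3 stroke→J2  (1-jn J2 has f-setter on 4)
#0 stroke→J1  (GY GY1: same side as bond 1)
#2 stroke→I1  (J1 effort already set via bond 0)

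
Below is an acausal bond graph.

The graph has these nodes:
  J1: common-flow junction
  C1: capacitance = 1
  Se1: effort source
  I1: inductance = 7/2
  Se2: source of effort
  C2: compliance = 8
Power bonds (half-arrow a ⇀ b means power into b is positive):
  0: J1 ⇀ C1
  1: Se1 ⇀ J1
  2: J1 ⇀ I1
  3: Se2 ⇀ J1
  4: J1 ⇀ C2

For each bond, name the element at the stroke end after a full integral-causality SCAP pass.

bond 1 |J1  (Se1 fixes effort; stroke away)
bond 3 |J1  (source Se2 imposes e)
bond 0 |J1  (C1: C, integral causality)
bond 2 |I1  (I1 integral (f out))
bond 4 |J1  (J1: bond 2 brought flow, rest push out)

b0 stroke→J1
b1 stroke→J1
b2 stroke→I1
b3 stroke→J1
b4 stroke→J1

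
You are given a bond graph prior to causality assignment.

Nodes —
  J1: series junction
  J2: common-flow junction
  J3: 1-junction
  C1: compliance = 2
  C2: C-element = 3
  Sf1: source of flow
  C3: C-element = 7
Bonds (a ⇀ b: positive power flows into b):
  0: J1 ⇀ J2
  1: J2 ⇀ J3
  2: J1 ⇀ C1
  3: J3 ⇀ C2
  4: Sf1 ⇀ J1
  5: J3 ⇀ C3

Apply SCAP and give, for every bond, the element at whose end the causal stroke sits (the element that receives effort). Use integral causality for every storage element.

β0 stroke→J1
β1 stroke→J2
β2 stroke→J1
β3 stroke→J3
β4 stroke→Sf1
β5 stroke→J3

β4 stroke at Sf1  (Sf1 (Sf) sets flow on bond)
β0 stroke at J1  (1-jn J1 has f-setter on 4)
β2 stroke at J1  (1-jn J1 has f-setter on 4)
β1 stroke at J2  (1-jn J2 has f-setter on 0)
β3 stroke at J3  (common-f at J3 fixed by 1)
β5 stroke at J3  (J3: bond 1 brought flow, rest push out)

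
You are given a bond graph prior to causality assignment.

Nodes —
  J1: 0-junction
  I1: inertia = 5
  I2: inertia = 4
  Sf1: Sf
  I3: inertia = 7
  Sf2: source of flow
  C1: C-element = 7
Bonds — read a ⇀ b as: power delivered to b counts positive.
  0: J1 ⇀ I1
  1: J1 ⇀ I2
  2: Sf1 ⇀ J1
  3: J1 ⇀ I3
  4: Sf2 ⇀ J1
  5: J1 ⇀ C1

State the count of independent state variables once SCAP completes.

4  (C1, I1, I2, I3 all integral)

bond 2 stroke at Sf1  (source Sf1 imposes f)
bond 4 stroke at Sf2  (Sf2 fixes flow; stroke at Sf2)
bond 0 stroke at I1  (prefer integral on I1)
bond 1 stroke at I2  (I2 integral (f out))
bond 3 stroke at I3  (prefer integral on I3)
bond 5 stroke at J1  (closing 0-jn rule on J1)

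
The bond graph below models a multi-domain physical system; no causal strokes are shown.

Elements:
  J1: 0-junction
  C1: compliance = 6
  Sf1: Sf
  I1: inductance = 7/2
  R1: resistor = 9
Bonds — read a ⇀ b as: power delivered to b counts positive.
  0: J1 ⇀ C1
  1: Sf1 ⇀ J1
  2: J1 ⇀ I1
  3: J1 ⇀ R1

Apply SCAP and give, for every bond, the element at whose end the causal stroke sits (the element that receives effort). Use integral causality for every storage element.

β0 →J1
β1 →Sf1
β2 →I1
β3 →R1

b1 →Sf1  (Sf1 fixes flow; stroke at Sf1)
b0 →J1  (prefer integral on C1)
b2 →I1  (J1 effort already set via bond 0)
b3 →R1  (J1: bond 0 brought effort, rest push out)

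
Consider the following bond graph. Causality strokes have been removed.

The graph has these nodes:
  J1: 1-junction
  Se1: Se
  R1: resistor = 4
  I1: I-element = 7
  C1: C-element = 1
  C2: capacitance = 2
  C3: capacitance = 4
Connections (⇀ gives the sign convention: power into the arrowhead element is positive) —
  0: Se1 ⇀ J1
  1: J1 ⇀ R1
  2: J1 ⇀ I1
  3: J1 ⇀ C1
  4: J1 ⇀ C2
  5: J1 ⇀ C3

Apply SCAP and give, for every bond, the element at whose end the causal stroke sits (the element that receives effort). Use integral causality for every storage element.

#0 stroke at J1  (source Se1 imposes e)
#2 stroke at I1  (I1 outputs flow p/I1)
#1 stroke at J1  (1-jn J1 has f-setter on 2)
#3 stroke at J1  (1-jn J1 has f-setter on 2)
#4 stroke at J1  (J1 flow already set via bond 2)
#5 stroke at J1  (J1: bond 2 brought flow, rest push out)

β0 stroke at J1
β1 stroke at J1
β2 stroke at I1
β3 stroke at J1
β4 stroke at J1
β5 stroke at J1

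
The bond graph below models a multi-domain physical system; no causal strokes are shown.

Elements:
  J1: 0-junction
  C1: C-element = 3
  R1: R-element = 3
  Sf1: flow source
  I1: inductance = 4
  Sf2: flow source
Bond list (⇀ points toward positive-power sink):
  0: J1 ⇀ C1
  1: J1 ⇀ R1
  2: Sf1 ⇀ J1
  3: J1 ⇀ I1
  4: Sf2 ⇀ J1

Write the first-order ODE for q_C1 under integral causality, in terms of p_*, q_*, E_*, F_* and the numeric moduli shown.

dq_C1/dt = F_Sf1 + F_Sf2 - p_I1/4 - q_C1/9

bond 2 →Sf1  (source Sf1 imposes f)
bond 4 →Sf2  (Sf2 (Sf) sets flow on bond)
bond 0 →J1  (C1: C, integral causality)
bond 1 →R1  (0-jn J1 has e-setter on 0)
bond 3 →I1  (J1 effort already set via bond 0)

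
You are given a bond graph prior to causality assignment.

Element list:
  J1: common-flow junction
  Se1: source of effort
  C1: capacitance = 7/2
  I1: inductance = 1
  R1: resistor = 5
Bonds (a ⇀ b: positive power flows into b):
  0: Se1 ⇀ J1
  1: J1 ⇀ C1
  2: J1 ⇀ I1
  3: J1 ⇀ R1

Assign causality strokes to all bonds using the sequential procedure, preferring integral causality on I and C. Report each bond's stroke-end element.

bond 0 →J1
bond 1 →J1
bond 2 →I1
bond 3 →J1

β0 stroke at J1  (source Se1 imposes e)
β1 stroke at J1  (prefer integral on C1)
β2 stroke at I1  (I1 outputs flow p/I1)
β3 stroke at J1  (J1 flow already set via bond 2)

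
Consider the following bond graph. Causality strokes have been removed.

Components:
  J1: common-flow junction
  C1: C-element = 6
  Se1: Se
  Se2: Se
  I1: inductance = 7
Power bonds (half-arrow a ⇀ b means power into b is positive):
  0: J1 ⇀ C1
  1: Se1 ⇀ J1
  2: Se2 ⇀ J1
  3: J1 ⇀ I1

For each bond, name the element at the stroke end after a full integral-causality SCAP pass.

bond 1 stroke at J1  (Se1 (Se) sets effort on bond)
bond 2 stroke at J1  (Se2: effort source, stroke at far end)
bond 0 stroke at J1  (C1 integral (e out))
bond 3 stroke at I1  (only one flow-in slot at J1)

bond 0 →J1
bond 1 →J1
bond 2 →J1
bond 3 →I1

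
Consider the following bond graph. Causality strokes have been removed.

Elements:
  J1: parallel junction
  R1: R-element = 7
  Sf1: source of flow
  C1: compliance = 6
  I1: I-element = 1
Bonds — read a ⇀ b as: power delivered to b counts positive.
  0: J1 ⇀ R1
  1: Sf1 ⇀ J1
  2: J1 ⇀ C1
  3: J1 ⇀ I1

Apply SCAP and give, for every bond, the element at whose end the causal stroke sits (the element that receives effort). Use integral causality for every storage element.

b1 →Sf1  (Sf1 fixes flow; stroke at Sf1)
b2 →J1  (C1: C, integral causality)
b0 →R1  (0-jn J1 has e-setter on 2)
b3 →I1  (common-e at J1 fixed by 2)

bond 0 stroke→R1
bond 1 stroke→Sf1
bond 2 stroke→J1
bond 3 stroke→I1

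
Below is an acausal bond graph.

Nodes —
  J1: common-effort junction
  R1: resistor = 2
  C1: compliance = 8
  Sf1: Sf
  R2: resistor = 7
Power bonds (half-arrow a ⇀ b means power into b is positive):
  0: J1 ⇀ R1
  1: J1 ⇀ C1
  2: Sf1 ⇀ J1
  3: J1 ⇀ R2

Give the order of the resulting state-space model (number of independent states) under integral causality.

b2 stroke→Sf1  (Sf1: flow source, stroke at near end)
b1 stroke→J1  (prefer integral on C1)
b0 stroke→R1  (common-e at J1 fixed by 1)
b3 stroke→R2  (J1 effort already set via bond 1)

1  (C1 all integral)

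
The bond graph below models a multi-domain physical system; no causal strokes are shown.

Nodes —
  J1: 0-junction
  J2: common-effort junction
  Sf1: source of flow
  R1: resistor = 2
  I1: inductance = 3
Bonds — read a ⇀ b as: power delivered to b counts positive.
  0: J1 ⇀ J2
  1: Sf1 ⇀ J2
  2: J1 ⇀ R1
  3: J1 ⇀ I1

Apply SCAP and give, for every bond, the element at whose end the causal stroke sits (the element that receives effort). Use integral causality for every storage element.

β1 →Sf1  (source Sf1 imposes f)
β0 →J2  (J2: last free bond brings effort in)
β3 →I1  (I1 outputs flow p/I1)
β2 →J1  (closing 0-jn rule on J1)

b0 stroke at J2
b1 stroke at Sf1
b2 stroke at J1
b3 stroke at I1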